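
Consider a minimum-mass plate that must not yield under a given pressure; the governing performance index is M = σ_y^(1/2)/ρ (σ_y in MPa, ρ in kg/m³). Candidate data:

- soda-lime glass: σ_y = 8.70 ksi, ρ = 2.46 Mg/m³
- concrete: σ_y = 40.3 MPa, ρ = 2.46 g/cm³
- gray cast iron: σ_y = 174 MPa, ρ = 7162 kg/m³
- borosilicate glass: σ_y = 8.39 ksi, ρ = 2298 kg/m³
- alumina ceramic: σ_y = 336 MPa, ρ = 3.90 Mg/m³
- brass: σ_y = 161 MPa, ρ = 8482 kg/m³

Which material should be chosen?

Normalizing units and computing the index:
  soda-lime glass: σ_y = 59.98 MPa, ρ = 2460 kg/m³
  concrete: σ_y = 40.30 MPa, ρ = 2460 kg/m³
  gray cast iron: σ_y = 174.0 MPa, ρ = 7162 kg/m³
  borosilicate glass: σ_y = 57.85 MPa, ρ = 2298 kg/m³
  alumina ceramic: σ_y = 336.0 MPa, ρ = 3900 kg/m³
  brass: σ_y = 161.0 MPa, ρ = 8482 kg/m³
  alumina ceramic: M = 4.70×10⁻³
  borosilicate glass: M = 3.31×10⁻³
  soda-lime glass: M = 3.15×10⁻³
  concrete: M = 2.58×10⁻³
  gray cast iron: M = 1.84×10⁻³
  brass: M = 1.50×10⁻³
The maximum is for alumina ceramic.

alumina ceramic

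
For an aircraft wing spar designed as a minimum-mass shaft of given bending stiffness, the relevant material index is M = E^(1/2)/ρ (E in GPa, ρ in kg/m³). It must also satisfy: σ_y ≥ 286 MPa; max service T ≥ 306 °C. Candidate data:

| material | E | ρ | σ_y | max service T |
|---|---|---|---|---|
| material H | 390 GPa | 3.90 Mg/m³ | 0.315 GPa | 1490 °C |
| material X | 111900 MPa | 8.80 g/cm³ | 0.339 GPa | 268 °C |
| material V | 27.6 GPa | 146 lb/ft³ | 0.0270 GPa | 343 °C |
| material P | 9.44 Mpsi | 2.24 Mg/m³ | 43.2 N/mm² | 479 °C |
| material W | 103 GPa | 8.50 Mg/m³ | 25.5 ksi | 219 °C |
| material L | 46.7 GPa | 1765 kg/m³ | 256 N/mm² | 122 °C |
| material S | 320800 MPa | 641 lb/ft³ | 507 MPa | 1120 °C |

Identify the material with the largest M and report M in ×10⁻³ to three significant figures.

Screen on constraints: σ_y ≥ 286 MPa; max service T ≥ 306 °C. Survivors: material H, material S.
Normalizing units and computing the index:
  material H: E = 390.0 GPa, ρ = 3900 kg/m³
  material S: E = 320.8 GPa, ρ = 10270 kg/m³
  material H: M = 5.06×10⁻³
  material S: M = 1.74×10⁻³
Material H ranks first.

material H, M = 5.06×10⁻³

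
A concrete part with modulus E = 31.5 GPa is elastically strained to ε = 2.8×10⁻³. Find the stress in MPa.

88.2 MPa

σ = E·ε = 31500 MPa × 2.8×10⁻³ = 88.2 MPa.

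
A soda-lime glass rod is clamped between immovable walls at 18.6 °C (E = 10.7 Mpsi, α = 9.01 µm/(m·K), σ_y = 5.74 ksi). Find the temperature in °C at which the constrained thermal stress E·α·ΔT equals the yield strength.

78.1 °C

E = 10.7 Mpsi = 73.77 GPa.
σ_y = 5.74 ksi = 39.58 MPa.
E·α·ΔT = 39.58 MPa ⇒ ΔT = 39.58 / (73.77×10³ × 9.01×10⁻⁶) = 59.54 K.
T = 18.6 + 59.54 = 78.14 °C.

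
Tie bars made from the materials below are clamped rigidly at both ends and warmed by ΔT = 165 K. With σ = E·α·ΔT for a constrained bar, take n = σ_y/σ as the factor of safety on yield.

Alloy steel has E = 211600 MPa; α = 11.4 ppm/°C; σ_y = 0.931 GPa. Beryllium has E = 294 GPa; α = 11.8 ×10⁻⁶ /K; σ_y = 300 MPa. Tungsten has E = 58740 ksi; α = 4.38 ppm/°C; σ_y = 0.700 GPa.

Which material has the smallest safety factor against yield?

Per material, after unit conversion:
  alloy steel: E = 211.6, α = 11.4, σ_y = 931.0 → σ = 398 MPa, n = 2.34
  beryllium: E = 294.0, α = 11.8, σ_y = 300.0 → σ = 572 MPa, n = 0.524
  tungsten: E = 405.0, α = 4.38, σ_y = 700.0 → σ = 293 MPa, n = 2.39
Beryllium has the lowest safety factor, n = 0.524.

beryllium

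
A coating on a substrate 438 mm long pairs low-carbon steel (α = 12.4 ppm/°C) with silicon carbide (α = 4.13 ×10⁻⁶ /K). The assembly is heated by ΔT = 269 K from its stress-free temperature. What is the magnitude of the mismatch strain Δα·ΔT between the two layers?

2.22×10⁻³

Δα = |12.4 − 4.13|×10⁻⁶/K = 8.27×10⁻⁶/K.
Mismatch strain = Δα·ΔT = 8.27×10⁻⁶ × 269.0 = 2.22×10⁻³.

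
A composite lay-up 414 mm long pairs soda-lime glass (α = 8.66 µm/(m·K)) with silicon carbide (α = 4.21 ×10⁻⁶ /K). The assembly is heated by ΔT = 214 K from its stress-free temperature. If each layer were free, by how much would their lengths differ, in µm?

394 µm

Δα = |8.66 − 4.21|×10⁻⁶/K = 4.45×10⁻⁶/K.
ΔL_mismatch = Δα·L·ΔT = 4.45×10⁻⁶ × 414.0 mm × 214.0 K = 394 µm.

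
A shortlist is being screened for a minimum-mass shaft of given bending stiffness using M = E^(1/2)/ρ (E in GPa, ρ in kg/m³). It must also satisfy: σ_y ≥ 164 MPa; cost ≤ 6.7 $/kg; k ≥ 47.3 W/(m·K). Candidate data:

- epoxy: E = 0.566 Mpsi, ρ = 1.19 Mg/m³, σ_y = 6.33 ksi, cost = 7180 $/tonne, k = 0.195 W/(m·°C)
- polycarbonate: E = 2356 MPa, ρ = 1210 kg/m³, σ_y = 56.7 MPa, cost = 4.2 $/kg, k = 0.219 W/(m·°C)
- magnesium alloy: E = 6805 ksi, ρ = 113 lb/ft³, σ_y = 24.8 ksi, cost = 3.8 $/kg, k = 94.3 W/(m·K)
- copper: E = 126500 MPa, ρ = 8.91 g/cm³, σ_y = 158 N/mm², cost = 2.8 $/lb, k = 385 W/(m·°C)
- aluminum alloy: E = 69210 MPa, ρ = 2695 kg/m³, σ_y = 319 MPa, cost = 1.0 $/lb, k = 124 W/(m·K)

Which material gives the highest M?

magnesium alloy

Screen on constraints: σ_y ≥ 164 MPa; cost ≤ 6.7 $/kg; k ≥ 47.3 W/(m·K). Survivors: magnesium alloy, aluminum alloy.
Putting every candidate on a common basis:
  magnesium alloy: E = 46.92 GPa, ρ = 1810 kg/m³
  aluminum alloy: E = 69.21 GPa, ρ = 2695 kg/m³
  magnesium alloy: M = 3.78×10⁻³
  aluminum alloy: M = 3.09×10⁻³
Magnesium alloy ranks first.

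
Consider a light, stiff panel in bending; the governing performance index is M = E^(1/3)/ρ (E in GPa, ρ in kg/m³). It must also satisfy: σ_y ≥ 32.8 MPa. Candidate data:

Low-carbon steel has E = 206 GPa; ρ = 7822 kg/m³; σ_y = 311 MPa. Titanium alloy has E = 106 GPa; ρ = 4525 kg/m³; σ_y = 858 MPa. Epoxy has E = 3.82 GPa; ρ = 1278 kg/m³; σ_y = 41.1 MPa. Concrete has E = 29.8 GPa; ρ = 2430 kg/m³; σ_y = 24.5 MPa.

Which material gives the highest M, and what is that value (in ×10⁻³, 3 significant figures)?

epoxy, M = 1.22×10⁻³

Screen on constraints: σ_y ≥ 32.8 MPa. Survivors: low-carbon steel, titanium alloy, epoxy.
Per-candidate index values:
  epoxy: M = 1.22×10⁻³
  titanium alloy: M = 1.05×10⁻³
  low-carbon steel: M = 0.755×10⁻³
Epoxy ranks first.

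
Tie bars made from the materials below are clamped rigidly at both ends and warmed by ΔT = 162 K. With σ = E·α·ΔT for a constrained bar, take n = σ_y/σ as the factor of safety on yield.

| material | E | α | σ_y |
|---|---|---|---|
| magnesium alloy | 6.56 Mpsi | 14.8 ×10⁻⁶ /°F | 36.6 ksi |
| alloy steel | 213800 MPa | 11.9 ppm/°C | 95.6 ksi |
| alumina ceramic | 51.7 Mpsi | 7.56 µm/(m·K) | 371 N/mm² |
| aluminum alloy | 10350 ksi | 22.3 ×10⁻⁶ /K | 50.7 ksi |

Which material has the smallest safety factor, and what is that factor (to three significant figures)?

alumina ceramic, n = 0.850

In consistent units (E in GPa, α in ×10⁻⁶/K, σ_y in MPa):
  magnesium alloy: E = 45.23, α = 26.6, σ_y = 252.3 → σ = 195 MPa, n = 1.29
  alloy steel: E = 213.8, α = 11.9, σ_y = 659.1 → σ = 412 MPa, n = 1.60
  alumina ceramic: E = 356.5, α = 7.56, σ_y = 371.0 → σ = 437 MPa, n = 0.850
  aluminum alloy: E = 71.36, α = 22.3, σ_y = 349.6 → σ = 258 MPa, n = 1.36
Smallest n: alumina ceramic with n = 0.850.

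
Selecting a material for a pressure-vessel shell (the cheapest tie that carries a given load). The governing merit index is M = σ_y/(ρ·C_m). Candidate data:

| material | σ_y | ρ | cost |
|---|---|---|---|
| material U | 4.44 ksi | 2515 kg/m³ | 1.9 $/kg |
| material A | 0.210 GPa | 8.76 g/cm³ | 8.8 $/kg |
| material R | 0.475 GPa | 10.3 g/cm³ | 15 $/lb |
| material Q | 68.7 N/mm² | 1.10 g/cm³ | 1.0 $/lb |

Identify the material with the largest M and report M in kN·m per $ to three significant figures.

In SI units:
  material U: σ_y = 30.61 MPa, ρ = 2515 kg/m³, cost = 1.900 $/kg
  material A: σ_y = 210.0 MPa, ρ = 8760 kg/m³, cost = 8.800 $/kg
  material R: σ_y = 475.0 MPa, ρ = 10300 kg/m³, cost = 33.07 $/kg
  material Q: σ_y = 68.70 MPa, ρ = 1100 kg/m³, cost = 2.205 $/kg
  material Q: M = 28.3 kN·m per $
  material U: M = 6.41 kN·m per $
  material A: M = 2.72 kN·m per $
  material R: M = 1.39 kN·m per $
The maximum is for material Q.

material Q, M = 28.3 kN·m per $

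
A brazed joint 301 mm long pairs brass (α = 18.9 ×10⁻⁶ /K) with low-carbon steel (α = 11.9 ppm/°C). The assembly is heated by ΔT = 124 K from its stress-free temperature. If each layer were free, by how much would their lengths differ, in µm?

261 µm

Δα = |18.9 − 11.9|×10⁻⁶/K = 7.00×10⁻⁶/K.
ΔL_mismatch = Δα·L·ΔT = 7.00×10⁻⁶ × 301.0 mm × 124.0 K = 261 µm.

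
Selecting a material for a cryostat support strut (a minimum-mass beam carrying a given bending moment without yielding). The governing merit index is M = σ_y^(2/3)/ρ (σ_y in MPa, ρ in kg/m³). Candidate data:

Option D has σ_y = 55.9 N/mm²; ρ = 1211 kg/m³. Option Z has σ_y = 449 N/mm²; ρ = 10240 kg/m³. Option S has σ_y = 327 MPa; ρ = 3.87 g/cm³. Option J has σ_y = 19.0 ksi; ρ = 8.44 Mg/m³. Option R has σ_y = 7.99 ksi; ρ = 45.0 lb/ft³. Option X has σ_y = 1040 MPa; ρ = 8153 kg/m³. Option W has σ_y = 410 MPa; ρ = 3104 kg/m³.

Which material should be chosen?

Putting every candidate on a common basis:
  option D: σ_y = 55.90 MPa, ρ = 1211 kg/m³
  option Z: σ_y = 449.0 MPa, ρ = 10240 kg/m³
  option S: σ_y = 327.0 MPa, ρ = 3870 kg/m³
  option J: σ_y = 131.0 MPa, ρ = 8440 kg/m³
  option R: σ_y = 55.09 MPa, ρ = 720.8 kg/m³
  option X: σ_y = 1040 MPa, ρ = 8153 kg/m³
  option W: σ_y = 410.0 MPa, ρ = 3104 kg/m³
  option R: M = 20.1×10⁻³
  option W: M = 17.8×10⁻³
  option X: M = 12.6×10⁻³
  option S: M = 12.3×10⁻³
  option D: M = 12.1×10⁻³
  option Z: M = 5.73×10⁻³
  option J: M = 3.06×10⁻³
Highest index: option R.

option R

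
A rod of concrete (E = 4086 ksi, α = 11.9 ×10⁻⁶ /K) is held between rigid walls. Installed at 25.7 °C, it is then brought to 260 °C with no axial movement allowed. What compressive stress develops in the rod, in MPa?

E = 4086 ksi = 28.17 GPa.
ΔT = 234.3 K. Constrained thermal stress σ = E·α·ΔT = 28.17×10³ MPa × 11.9×10⁻⁶ × 234.3 = 78.5 MPa (compressive).

78.5 MPa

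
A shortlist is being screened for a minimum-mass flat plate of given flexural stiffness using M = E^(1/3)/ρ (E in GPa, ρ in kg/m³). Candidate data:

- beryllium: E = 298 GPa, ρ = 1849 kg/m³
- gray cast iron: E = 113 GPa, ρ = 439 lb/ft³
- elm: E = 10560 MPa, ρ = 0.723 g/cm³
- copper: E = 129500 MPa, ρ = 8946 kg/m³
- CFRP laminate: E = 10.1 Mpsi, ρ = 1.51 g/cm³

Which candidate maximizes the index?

beryllium

Putting every candidate on a common basis:
  beryllium: E = 298.0 GPa, ρ = 1849 kg/m³
  gray cast iron: E = 113.0 GPa, ρ = 7032 kg/m³
  elm: E = 10.56 GPa, ρ = 723.0 kg/m³
  copper: E = 129.5 GPa, ρ = 8946 kg/m³
  CFRP laminate: E = 69.64 GPa, ρ = 1510 kg/m³
  beryllium: M = 3.61×10⁻³
  elm: M = 3.03×10⁻³
  CFRP laminate: M = 2.72×10⁻³
  gray cast iron: M = 0.688×10⁻³
  copper: M = 0.566×10⁻³
Beryllium has the largest M.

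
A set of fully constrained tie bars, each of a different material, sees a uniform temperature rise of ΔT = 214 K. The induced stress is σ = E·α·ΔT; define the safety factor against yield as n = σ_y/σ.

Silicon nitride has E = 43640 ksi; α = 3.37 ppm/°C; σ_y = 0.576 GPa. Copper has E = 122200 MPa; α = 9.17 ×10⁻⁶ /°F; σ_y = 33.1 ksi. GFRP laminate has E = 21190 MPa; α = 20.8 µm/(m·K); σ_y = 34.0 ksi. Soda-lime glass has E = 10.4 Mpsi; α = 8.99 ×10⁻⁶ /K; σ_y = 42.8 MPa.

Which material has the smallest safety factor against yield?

Converting E to GPa, α to ×10⁻⁶/K, σ_y to MPa, then σ and n for each:
  silicon nitride: E = 300.9, α = 3.37, σ_y = 576.0 → σ = 217 MPa, n = 2.65
  copper: E = 122.2, α = 16.5, σ_y = 228.2 → σ = 432 MPa, n = 0.529
  GFRP laminate: E = 21.19, α = 20.8, σ_y = 234.4 → σ = 94.3 MPa, n = 2.49
  soda-lime glass: E = 71.71, α = 8.99, σ_y = 42.80 → σ = 138 MPa, n = 0.310
Smallest n: soda-lime glass with n = 0.310.

soda-lime glass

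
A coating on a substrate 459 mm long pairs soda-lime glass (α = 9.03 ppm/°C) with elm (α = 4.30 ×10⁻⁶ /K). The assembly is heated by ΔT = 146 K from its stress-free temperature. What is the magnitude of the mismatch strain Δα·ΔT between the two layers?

Δα = |9.03 − 4.30|×10⁻⁶/K = 4.73×10⁻⁶/K.
Mismatch strain = Δα·ΔT = 4.73×10⁻⁶ × 146.0 = 6.91×10⁻⁴.

6.91×10⁻⁴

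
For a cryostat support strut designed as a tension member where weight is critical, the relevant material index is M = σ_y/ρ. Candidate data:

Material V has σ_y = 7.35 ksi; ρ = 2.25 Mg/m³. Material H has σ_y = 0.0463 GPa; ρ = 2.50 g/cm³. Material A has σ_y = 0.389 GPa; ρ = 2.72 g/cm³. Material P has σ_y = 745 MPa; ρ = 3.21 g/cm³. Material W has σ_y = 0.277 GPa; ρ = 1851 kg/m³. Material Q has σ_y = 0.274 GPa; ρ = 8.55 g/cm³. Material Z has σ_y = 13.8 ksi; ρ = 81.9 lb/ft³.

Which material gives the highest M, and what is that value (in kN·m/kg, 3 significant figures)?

Putting every candidate on a common basis:
  material V: σ_y = 50.68 MPa, ρ = 2250 kg/m³
  material H: σ_y = 46.30 MPa, ρ = 2500 kg/m³
  material A: σ_y = 389.0 MPa, ρ = 2720 kg/m³
  material P: σ_y = 745.0 MPa, ρ = 3210 kg/m³
  material W: σ_y = 277.0 MPa, ρ = 1851 kg/m³
  material Q: σ_y = 274.0 MPa, ρ = 8550 kg/m³
  material Z: σ_y = 95.15 MPa, ρ = 1312 kg/m³
  material P: M = 232 kN·m/kg
  material W: M = 150 kN·m/kg
  material A: M = 143 kN·m/kg
  material Z: M = 72.5 kN·m/kg
  material Q: M = 32.0 kN·m/kg
  material V: M = 22.5 kN·m/kg
  material H: M = 18.5 kN·m/kg
Material P has the largest M.

material P, M = 232 kN·m/kg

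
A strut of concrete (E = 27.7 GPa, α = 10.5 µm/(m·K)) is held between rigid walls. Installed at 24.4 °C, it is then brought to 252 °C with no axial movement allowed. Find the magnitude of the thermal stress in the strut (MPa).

66.2 MPa

ΔT = 227.6 K. Constrained thermal stress σ = E·α·ΔT = 27.70×10³ MPa × 10.5×10⁻⁶ × 227.6 = 66.2 MPa (compressive).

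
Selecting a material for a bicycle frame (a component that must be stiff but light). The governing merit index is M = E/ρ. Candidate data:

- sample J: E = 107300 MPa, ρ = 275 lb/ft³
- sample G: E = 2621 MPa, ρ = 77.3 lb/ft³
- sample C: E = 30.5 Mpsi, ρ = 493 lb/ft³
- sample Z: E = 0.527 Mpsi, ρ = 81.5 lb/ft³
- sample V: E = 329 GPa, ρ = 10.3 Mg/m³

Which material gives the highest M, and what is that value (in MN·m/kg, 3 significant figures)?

sample V, M = 31.9 MN·m/kg

Normalizing units and computing the index:
  sample J: E = 107.3 GPa, ρ = 4405 kg/m³
  sample G: E = 2.621 GPa, ρ = 1238 kg/m³
  sample C: E = 210.3 GPa, ρ = 7897 kg/m³
  sample Z: E = 3.634 GPa, ρ = 1306 kg/m³
  sample V: E = 329.0 GPa, ρ = 10300 kg/m³
  sample V: M = 31.9 MN·m/kg
  sample C: M = 26.6 MN·m/kg
  sample J: M = 24.4 MN·m/kg
  sample Z: M = 2.78 MN·m/kg
  sample G: M = 2.12 MN·m/kg
Highest index: sample V.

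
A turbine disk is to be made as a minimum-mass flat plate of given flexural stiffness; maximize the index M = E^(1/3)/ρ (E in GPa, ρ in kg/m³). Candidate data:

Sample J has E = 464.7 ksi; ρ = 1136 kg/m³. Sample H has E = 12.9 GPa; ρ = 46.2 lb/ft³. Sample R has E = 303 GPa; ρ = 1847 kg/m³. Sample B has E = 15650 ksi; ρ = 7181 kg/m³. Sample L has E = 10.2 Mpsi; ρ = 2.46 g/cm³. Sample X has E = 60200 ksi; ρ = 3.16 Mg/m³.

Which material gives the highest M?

Convert each candidate to consistent units, then evaluate M:
  sample J: E = 3.204 GPa, ρ = 1136 kg/m³
  sample H: E = 12.90 GPa, ρ = 740.1 kg/m³
  sample R: E = 303.0 GPa, ρ = 1847 kg/m³
  sample B: E = 107.9 GPa, ρ = 7181 kg/m³
  sample L: E = 70.33 GPa, ρ = 2460 kg/m³
  sample X: E = 415.1 GPa, ρ = 3160 kg/m³
  sample R: M = 3.64×10⁻³
  sample H: M = 3.17×10⁻³
  sample X: M = 2.36×10⁻³
  sample L: M = 1.68×10⁻³
  sample J: M = 1.30×10⁻³
  sample B: M = 0.663×10⁻³
Sample R ranks first.

sample R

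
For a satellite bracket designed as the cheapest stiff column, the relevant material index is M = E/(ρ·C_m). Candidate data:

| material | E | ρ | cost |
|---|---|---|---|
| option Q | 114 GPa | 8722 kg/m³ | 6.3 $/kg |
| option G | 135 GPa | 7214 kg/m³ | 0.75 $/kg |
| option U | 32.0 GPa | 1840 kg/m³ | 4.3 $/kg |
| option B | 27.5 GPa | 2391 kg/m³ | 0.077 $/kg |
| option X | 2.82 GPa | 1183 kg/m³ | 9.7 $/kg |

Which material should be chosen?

Computing M directly (units already consistent):
  option B: M = 149 MN·m per $
  option G: M = 25.0 MN·m per $
  option U: M = 4.04 MN·m per $
  option Q: M = 2.07 MN·m per $
  option X: M = 0.246 MN·m per $
The maximum is for option B.

option B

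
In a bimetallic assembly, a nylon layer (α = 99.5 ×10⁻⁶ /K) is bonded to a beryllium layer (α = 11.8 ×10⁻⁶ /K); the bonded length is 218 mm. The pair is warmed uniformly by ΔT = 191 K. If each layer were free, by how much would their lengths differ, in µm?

Δα = |99.5 − 11.8|×10⁻⁶/K = 87.7×10⁻⁶/K.
ΔL_mismatch = Δα·L·ΔT = 87.7×10⁻⁶ × 218.0 mm × 191.0 K = 3650 µm.

3650 µm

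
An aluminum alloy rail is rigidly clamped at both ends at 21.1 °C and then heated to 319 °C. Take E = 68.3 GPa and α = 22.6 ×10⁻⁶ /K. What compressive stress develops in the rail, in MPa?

460 MPa

ΔT = 297.9 K. Constrained thermal stress σ = E·α·ΔT = 68.30×10³ MPa × 22.6×10⁻⁶ × 297.9 = 460 MPa (compressive).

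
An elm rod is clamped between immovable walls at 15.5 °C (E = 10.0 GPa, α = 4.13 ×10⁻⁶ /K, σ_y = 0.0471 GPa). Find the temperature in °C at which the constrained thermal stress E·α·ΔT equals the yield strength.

1160 °C

σ_y = 0.0471 GPa = 47.10 MPa.
E·α·ΔT = 47.10 MPa ⇒ ΔT = 47.10 / (10.00×10³ × 4.13×10⁻⁶) = 1140 K.
T = 15.5 + 1140 = 1156 °C.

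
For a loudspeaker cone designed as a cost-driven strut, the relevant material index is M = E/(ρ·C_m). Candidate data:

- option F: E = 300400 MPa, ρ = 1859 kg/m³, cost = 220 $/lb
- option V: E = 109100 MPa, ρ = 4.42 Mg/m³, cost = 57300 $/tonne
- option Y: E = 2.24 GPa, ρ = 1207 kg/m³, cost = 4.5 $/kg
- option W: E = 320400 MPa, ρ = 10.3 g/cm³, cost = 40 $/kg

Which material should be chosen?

In SI units:
  option F: E = 300.4 GPa, ρ = 1859 kg/m³, cost = 485.0 $/kg
  option V: E = 109.1 GPa, ρ = 4420 kg/m³, cost = 57.30 $/kg
  option Y: E = 2.240 GPa, ρ = 1207 kg/m³, cost = 4.500 $/kg
  option W: E = 320.4 GPa, ρ = 10300 kg/m³, cost = 40.00 $/kg
  option W: M = 0.778 MN·m per $
  option V: M = 0.431 MN·m per $
  option Y: M = 0.412 MN·m per $
  option F: M = 0.333 MN·m per $
Option W ranks first.

option W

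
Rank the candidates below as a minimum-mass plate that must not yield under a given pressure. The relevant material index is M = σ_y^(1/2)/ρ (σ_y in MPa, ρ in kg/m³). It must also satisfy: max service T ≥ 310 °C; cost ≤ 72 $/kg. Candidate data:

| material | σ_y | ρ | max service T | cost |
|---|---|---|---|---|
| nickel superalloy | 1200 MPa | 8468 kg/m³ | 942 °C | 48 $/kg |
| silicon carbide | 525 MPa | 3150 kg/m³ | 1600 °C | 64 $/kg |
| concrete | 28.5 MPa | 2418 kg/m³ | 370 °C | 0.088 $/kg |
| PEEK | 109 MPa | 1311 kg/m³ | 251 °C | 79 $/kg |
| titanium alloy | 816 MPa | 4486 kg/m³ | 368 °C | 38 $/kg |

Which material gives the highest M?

silicon carbide

Screen on constraints: max service T ≥ 310 °C; cost ≤ 72 $/kg. Survivors: nickel superalloy, silicon carbide, concrete, titanium alloy.
Evaluate M for each candidate:
  silicon carbide: M = 7.27×10⁻³
  titanium alloy: M = 6.37×10⁻³
  nickel superalloy: M = 4.09×10⁻³
  concrete: M = 2.21×10⁻³
Silicon carbide ranks first.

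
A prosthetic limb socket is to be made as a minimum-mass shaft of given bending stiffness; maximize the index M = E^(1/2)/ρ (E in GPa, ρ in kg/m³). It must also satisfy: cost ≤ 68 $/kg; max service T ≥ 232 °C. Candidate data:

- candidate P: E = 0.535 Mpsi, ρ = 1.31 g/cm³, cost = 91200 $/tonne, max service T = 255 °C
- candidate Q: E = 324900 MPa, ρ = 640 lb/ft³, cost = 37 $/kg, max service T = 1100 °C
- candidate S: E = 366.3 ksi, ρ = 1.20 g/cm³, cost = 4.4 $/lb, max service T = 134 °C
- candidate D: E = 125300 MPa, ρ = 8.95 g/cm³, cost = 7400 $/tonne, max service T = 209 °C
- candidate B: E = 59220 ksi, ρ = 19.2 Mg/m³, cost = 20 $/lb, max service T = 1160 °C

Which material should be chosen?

Screen on constraints: cost ≤ 68 $/kg; max service T ≥ 232 °C. Survivors: candidate Q, candidate B.
Convert each candidate to consistent units, then evaluate M:
  candidate Q: E = 324.9 GPa, ρ = 10250 kg/m³
  candidate B: E = 408.3 GPa, ρ = 19200 kg/m³
  candidate Q: M = 1.76×10⁻³
  candidate B: M = 1.05×10⁻³
Highest index: candidate Q.

candidate Q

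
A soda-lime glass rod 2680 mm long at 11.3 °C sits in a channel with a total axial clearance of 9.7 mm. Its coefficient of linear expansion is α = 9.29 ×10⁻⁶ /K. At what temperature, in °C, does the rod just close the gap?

α·L₀·ΔT = 9.7 mm ⇒ ΔT = 9.7 / (9.29×10⁻⁶ × 2680.0) = 389.6 K.
T = 11.3 + 389.6 = 400.9 °C.

401 °C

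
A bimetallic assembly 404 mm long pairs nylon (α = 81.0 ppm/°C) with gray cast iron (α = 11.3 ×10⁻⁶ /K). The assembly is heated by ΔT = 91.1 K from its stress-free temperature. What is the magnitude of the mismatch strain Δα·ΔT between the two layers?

Δα = |81.0 − 11.3|×10⁻⁶/K = 69.7×10⁻⁶/K.
Mismatch strain = Δα·ΔT = 69.7×10⁻⁶ × 91.1 = 6.35×10⁻³.

6.35×10⁻³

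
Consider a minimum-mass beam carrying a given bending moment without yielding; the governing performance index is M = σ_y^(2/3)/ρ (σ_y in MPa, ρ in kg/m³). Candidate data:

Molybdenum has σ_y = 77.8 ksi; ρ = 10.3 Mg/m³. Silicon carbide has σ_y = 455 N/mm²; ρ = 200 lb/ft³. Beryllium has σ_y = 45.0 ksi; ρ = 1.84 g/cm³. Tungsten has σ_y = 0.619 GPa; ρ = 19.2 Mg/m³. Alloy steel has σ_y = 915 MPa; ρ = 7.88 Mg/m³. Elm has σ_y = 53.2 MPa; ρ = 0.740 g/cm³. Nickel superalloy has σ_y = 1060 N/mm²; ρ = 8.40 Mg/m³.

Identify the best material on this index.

Normalizing units and computing the index:
  molybdenum: σ_y = 536.4 MPa, ρ = 10300 kg/m³
  silicon carbide: σ_y = 455.0 MPa, ρ = 3204 kg/m³
  beryllium: σ_y = 310.3 MPa, ρ = 1840 kg/m³
  tungsten: σ_y = 619.0 MPa, ρ = 19200 kg/m³
  alloy steel: σ_y = 915.0 MPa, ρ = 7880 kg/m³
  elm: σ_y = 53.20 MPa, ρ = 740.0 kg/m³
  nickel superalloy: σ_y = 1060 MPa, ρ = 8400 kg/m³
  beryllium: M = 24.9×10⁻³
  elm: M = 19.1×10⁻³
  silicon carbide: M = 18.5×10⁻³
  nickel superalloy: M = 12.4×10⁻³
  alloy steel: M = 12.0×10⁻³
  molybdenum: M = 6.41×10⁻³
  tungsten: M = 3.78×10⁻³
Beryllium ranks first.

beryllium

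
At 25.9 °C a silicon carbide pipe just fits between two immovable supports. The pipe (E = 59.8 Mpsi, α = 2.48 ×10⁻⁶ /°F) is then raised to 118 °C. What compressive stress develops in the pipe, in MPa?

E = 59.8 Mpsi = 412.3 GPa.
α = 2.48×10⁻⁶/°F × 9/5 = 4.46×10⁻⁶/K.
ΔT = 92.10 K. Constrained thermal stress σ = E·α·ΔT = 412.3×10³ MPa × 4.46×10⁻⁶ × 92.10 = 170 MPa (compressive).

170 MPa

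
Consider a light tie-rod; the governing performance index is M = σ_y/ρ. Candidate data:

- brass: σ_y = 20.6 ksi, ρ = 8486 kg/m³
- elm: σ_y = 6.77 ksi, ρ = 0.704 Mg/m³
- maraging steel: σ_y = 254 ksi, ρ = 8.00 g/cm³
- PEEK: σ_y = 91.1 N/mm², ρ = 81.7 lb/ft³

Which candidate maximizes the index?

In SI units:
  brass: σ_y = 142.0 MPa, ρ = 8486 kg/m³
  elm: σ_y = 46.68 MPa, ρ = 704.0 kg/m³
  maraging steel: σ_y = 1751 MPa, ρ = 8000 kg/m³
  PEEK: σ_y = 91.10 MPa, ρ = 1309 kg/m³
  maraging steel: M = 219 kN·m/kg
  PEEK: M = 69.6 kN·m/kg
  elm: M = 66.3 kN·m/kg
  brass: M = 16.7 kN·m/kg
Maraging steel has the largest M.

maraging steel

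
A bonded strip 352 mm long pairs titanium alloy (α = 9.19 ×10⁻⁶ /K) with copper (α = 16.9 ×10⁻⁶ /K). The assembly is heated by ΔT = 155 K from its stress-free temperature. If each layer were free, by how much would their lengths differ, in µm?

Δα = |9.19 − 16.9|×10⁻⁶/K = 7.71×10⁻⁶/K.
ΔL_mismatch = Δα·L·ΔT = 7.71×10⁻⁶ × 352.0 mm × 155.0 K = 421 µm.

421 µm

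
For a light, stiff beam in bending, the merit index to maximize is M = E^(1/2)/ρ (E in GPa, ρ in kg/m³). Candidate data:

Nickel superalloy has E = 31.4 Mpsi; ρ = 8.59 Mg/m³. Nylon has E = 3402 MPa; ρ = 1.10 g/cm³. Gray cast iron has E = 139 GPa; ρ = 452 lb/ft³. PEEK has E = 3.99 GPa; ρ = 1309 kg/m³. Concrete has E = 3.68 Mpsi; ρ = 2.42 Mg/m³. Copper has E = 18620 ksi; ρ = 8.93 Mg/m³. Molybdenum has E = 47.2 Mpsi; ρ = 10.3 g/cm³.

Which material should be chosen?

In SI units:
  nickel superalloy: E = 216.5 GPa, ρ = 8590 kg/m³
  nylon: E = 3.402 GPa, ρ = 1100 kg/m³
  gray cast iron: E = 139.0 GPa, ρ = 7240 kg/m³
  PEEK: E = 3.990 GPa, ρ = 1309 kg/m³
  concrete: E = 25.37 GPa, ρ = 2420 kg/m³
  copper: E = 128.4 GPa, ρ = 8930 kg/m³
  molybdenum: E = 325.4 GPa, ρ = 10300 kg/m³
  concrete: M = 2.08×10⁻³
  molybdenum: M = 1.75×10⁻³
  nickel superalloy: M = 1.71×10⁻³
  nylon: M = 1.68×10⁻³
  gray cast iron: M = 1.63×10⁻³
  PEEK: M = 1.53×10⁻³
  copper: M = 1.27×10⁻³
Concrete has the largest M.

concrete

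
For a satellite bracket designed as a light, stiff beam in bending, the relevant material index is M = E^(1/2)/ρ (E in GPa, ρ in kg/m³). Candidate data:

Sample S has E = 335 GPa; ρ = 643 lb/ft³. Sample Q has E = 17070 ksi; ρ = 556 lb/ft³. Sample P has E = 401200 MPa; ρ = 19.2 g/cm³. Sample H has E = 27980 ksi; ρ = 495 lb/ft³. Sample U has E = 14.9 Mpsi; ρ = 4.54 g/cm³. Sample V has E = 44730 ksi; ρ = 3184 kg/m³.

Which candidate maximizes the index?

sample V

Putting every candidate on a common basis:
  sample S: E = 335.0 GPa, ρ = 10300 kg/m³
  sample Q: E = 117.7 GPa, ρ = 8906 kg/m³
  sample P: E = 401.2 GPa, ρ = 19200 kg/m³
  sample H: E = 192.9 GPa, ρ = 7929 kg/m³
  sample U: E = 102.7 GPa, ρ = 4540 kg/m³
  sample V: E = 308.4 GPa, ρ = 3184 kg/m³
  sample V: M = 5.52×10⁻³
  sample U: M = 2.23×10⁻³
  sample S: M = 1.78×10⁻³
  sample H: M = 1.75×10⁻³
  sample Q: M = 1.22×10⁻³
  sample P: M = 1.04×10⁻³
Highest index: sample V.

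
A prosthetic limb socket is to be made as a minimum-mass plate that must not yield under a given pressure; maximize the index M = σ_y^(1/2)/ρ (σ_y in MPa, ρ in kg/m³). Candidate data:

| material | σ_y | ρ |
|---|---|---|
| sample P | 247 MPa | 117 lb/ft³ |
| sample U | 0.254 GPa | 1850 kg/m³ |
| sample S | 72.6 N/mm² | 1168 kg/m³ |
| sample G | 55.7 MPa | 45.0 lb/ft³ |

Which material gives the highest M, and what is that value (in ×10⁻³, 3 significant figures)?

Convert each candidate to consistent units, then evaluate M:
  sample P: σ_y = 247.0 MPa, ρ = 1874 kg/m³
  sample U: σ_y = 254.0 MPa, ρ = 1850 kg/m³
  sample S: σ_y = 72.60 MPa, ρ = 1168 kg/m³
  sample G: σ_y = 55.70 MPa, ρ = 720.8 kg/m³
  sample G: M = 10.4×10⁻³
  sample U: M = 8.61×10⁻³
  sample P: M = 8.39×10⁻³
  sample S: M = 7.30×10⁻³
Sample G has the largest M.

sample G, M = 10.4×10⁻³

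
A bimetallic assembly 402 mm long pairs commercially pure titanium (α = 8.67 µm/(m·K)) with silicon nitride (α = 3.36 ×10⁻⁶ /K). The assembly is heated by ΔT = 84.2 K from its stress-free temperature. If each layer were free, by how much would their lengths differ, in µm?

Δα = |8.67 − 3.36|×10⁻⁶/K = 5.31×10⁻⁶/K.
ΔL_mismatch = Δα·L·ΔT = 5.31×10⁻⁶ × 402.0 mm × 84.2 K = 180 µm.

180 µm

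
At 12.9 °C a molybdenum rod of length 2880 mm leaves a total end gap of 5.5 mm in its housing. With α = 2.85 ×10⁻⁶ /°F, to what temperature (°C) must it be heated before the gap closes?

385 °C

α = 2.85×10⁻⁶/°F × 9/5 = 5.13×10⁻⁶/K.
α·L₀·ΔT = 5.5 mm ⇒ ΔT = 5.5 / (5.13×10⁻⁶ × 2880.0) = 372.3 K.
T = 12.9 + 372.3 = 385.2 °C.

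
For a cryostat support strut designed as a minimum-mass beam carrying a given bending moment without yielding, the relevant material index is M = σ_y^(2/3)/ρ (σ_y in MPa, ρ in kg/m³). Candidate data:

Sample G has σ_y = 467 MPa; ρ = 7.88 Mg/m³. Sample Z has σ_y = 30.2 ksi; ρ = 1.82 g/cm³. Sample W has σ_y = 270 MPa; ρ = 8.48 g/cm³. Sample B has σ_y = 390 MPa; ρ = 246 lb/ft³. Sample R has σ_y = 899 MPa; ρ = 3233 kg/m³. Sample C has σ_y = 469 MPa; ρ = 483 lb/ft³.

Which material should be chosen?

sample R

Normalizing units and computing the index:
  sample G: σ_y = 467.0 MPa, ρ = 7880 kg/m³
  sample Z: σ_y = 208.2 MPa, ρ = 1820 kg/m³
  sample W: σ_y = 270.0 MPa, ρ = 8480 kg/m³
  sample B: σ_y = 390.0 MPa, ρ = 3941 kg/m³
  sample R: σ_y = 899.0 MPa, ρ = 3233 kg/m³
  sample C: σ_y = 469.0 MPa, ρ = 7737 kg/m³
  sample R: M = 28.8×10⁻³
  sample Z: M = 19.3×10⁻³
  sample B: M = 13.5×10⁻³
  sample C: M = 7.80×10⁻³
  sample G: M = 7.64×10⁻³
  sample W: M = 4.93×10⁻³
Sample R ranks first.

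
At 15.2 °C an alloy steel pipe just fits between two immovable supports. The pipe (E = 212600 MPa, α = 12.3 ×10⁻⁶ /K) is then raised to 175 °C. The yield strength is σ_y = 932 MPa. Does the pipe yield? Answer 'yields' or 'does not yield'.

does not yield

E = 212600 MPa = 212.6 GPa.
ΔT = 159.8 K. Constrained thermal stress σ = E·α·ΔT = 212.6×10³ MPa × 12.3×10⁻⁶ × 159.8 = 418 MPa (compressive).
Compare to σ_y = 932 MPa: σ < σ_y, so it does not yield.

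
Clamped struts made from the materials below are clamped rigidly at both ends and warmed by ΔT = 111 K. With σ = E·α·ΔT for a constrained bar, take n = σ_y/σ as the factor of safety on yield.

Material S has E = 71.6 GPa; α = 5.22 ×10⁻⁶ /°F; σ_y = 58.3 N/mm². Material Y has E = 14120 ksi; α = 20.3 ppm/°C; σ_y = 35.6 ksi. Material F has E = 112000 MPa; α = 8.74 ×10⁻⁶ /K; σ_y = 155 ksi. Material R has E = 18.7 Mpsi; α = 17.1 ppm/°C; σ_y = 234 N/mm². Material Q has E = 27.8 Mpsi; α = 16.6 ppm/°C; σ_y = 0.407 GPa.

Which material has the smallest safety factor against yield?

With everything in SI (GPa, ×10⁻⁶/K, MPa):
  material S: E = 71.60, α = 9.40, σ_y = 58.30 → σ = 74.7 MPa, n = 0.781
  material Y: E = 97.35, α = 20.3, σ_y = 245.5 → σ = 219 MPa, n = 1.12
  material F: E = 112.0, α = 8.74, σ_y = 1069 → σ = 109 MPa, n = 9.84
  material R: E = 128.9, α = 17.1, σ_y = 234.0 → σ = 245 MPa, n = 0.956
  material Q: E = 191.7, α = 16.6, σ_y = 407.0 → σ = 353 MPa, n = 1.15
The minimum is material S at n = 0.781.

material S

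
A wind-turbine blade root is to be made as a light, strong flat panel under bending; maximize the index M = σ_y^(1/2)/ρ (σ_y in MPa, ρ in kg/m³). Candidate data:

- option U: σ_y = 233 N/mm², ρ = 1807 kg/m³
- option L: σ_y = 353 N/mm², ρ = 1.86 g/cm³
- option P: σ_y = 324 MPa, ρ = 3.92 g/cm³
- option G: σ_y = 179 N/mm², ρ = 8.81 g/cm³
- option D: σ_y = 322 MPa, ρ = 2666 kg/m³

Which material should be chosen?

In SI units:
  option U: σ_y = 233.0 MPa, ρ = 1807 kg/m³
  option L: σ_y = 353.0 MPa, ρ = 1860 kg/m³
  option P: σ_y = 324.0 MPa, ρ = 3920 kg/m³
  option G: σ_y = 179.0 MPa, ρ = 8810 kg/m³
  option D: σ_y = 322.0 MPa, ρ = 2666 kg/m³
  option L: M = 10.1×10⁻³
  option U: M = 8.45×10⁻³
  option D: M = 6.73×10⁻³
  option P: M = 4.59×10⁻³
  option G: M = 1.52×10⁻³
Highest index: option L.

option L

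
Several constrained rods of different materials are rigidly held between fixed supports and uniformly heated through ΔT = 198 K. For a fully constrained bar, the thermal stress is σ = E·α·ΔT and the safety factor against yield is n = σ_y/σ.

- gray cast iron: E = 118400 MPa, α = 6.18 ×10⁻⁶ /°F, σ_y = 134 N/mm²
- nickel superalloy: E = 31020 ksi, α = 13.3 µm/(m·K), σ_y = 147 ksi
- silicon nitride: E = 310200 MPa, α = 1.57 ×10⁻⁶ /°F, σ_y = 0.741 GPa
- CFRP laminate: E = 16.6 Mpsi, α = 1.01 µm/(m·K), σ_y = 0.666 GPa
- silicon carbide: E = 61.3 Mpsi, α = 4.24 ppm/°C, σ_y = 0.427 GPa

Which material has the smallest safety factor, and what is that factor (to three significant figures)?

gray cast iron, n = 0.514

Per material, after unit conversion:
  gray cast iron: E = 118.4, α = 11.1, σ_y = 134.0 → σ = 261 MPa, n = 0.514
  nickel superalloy: E = 213.9, α = 13.3, σ_y = 1014 → σ = 563 MPa, n = 1.80
  silicon nitride: E = 310.2, α = 2.83, σ_y = 741.0 → σ = 174 MPa, n = 4.27
  CFRP laminate: E = 114.5, α = 1.01, σ_y = 666.0 → σ = 22.9 MPa, n = 29.1
  silicon carbide: E = 422.6, α = 4.24, σ_y = 427.0 → σ = 355 MPa, n = 1.20
Smallest n: gray cast iron with n = 0.514.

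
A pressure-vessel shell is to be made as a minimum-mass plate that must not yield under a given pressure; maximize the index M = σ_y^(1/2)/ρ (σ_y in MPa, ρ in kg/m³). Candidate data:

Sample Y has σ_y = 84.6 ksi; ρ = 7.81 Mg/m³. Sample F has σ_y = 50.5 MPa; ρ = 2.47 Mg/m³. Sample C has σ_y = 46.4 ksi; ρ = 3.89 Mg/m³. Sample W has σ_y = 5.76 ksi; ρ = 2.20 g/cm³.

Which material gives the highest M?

Normalizing units and computing the index:
  sample Y: σ_y = 583.3 MPa, ρ = 7810 kg/m³
  sample F: σ_y = 50.50 MPa, ρ = 2470 kg/m³
  sample C: σ_y = 319.9 MPa, ρ = 3890 kg/m³
  sample W: σ_y = 39.71 MPa, ρ = 2200 kg/m³
  sample C: M = 4.60×10⁻³
  sample Y: M = 3.09×10⁻³
  sample F: M = 2.88×10⁻³
  sample W: M = 2.86×10⁻³
Highest index: sample C.

sample C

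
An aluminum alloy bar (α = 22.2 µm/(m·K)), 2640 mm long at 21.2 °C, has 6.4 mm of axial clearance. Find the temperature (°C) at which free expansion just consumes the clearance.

α·L₀·ΔT = 6.4 mm ⇒ ΔT = 6.4 / (22.2×10⁻⁶ × 2640.0) = 109.2 K.
T = 21.2 + 109.2 = 130.4 °C.

130 °C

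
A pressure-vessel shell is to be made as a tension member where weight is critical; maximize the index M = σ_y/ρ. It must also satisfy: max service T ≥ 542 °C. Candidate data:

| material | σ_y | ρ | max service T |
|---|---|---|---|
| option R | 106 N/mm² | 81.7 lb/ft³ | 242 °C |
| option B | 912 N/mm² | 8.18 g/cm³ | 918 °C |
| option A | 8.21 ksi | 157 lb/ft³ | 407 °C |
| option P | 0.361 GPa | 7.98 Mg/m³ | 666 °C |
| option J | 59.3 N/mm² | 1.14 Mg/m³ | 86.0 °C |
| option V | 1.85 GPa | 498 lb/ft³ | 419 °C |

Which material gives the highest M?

Screen on constraints: max service T ≥ 542 °C. Survivors: option B, option P.
After converting to SI:
  option B: σ_y = 912.0 MPa, ρ = 8180 kg/m³
  option P: σ_y = 361.0 MPa, ρ = 7980 kg/m³
  option B: M = 111 kN·m/kg
  option P: M = 45.2 kN·m/kg
Highest index: option B.

option B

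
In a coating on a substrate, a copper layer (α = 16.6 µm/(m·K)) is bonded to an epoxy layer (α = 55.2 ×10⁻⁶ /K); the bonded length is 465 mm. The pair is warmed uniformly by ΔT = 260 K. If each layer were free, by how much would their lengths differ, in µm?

4670 µm

Δα = |16.6 − 55.2|×10⁻⁶/K = 38.6×10⁻⁶/K.
ΔL_mismatch = Δα·L·ΔT = 38.6×10⁻⁶ × 465.0 mm × 260.0 K = 4670 µm.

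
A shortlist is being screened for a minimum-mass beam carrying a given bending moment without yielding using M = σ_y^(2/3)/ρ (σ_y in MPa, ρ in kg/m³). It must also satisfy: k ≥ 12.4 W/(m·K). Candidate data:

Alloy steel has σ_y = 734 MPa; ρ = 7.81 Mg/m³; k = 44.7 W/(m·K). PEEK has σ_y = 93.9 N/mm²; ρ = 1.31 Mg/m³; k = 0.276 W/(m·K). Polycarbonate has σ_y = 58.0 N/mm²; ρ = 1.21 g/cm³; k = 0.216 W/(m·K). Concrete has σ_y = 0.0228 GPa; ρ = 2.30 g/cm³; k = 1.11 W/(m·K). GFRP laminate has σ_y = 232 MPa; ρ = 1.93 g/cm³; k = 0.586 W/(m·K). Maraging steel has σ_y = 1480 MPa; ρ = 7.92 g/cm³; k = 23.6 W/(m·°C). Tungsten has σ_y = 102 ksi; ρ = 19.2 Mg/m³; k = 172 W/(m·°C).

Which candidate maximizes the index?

maraging steel

Screen on constraints: k ≥ 12.4 W/(m·K). Survivors: alloy steel, maraging steel, tungsten.
After converting to SI:
  alloy steel: σ_y = 734.0 MPa, ρ = 7810 kg/m³
  maraging steel: σ_y = 1480 MPa, ρ = 7920 kg/m³
  tungsten: σ_y = 703.3 MPa, ρ = 19200 kg/m³
  maraging steel: M = 16.4×10⁻³
  alloy steel: M = 10.4×10⁻³
  tungsten: M = 4.12×10⁻³
Highest index: maraging steel.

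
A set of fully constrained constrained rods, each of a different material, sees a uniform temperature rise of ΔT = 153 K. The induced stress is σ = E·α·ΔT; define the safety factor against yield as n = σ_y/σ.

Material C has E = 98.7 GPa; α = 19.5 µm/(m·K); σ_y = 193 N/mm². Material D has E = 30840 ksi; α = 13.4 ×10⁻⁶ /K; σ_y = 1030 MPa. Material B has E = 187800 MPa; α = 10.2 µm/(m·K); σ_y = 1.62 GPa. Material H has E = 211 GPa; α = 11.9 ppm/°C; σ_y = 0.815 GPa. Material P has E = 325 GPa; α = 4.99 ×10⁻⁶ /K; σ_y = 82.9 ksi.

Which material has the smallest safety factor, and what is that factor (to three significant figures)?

material C, n = 0.655

In consistent units (E in GPa, α in ×10⁻⁶/K, σ_y in MPa):
  material C: E = 98.70, α = 19.5, σ_y = 193.0 → σ = 294 MPa, n = 0.655
  material D: E = 212.6, α = 13.4, σ_y = 1030 → σ = 436 MPa, n = 2.36
  material B: E = 187.8, α = 10.2, σ_y = 1620 → σ = 293 MPa, n = 5.53
  material H: E = 211.0, α = 11.9, σ_y = 815.0 → σ = 384 MPa, n = 2.12
  material P: E = 325.0, α = 4.99, σ_y = 571.6 → σ = 248 MPa, n = 2.30
Material C has the lowest safety factor, n = 0.655.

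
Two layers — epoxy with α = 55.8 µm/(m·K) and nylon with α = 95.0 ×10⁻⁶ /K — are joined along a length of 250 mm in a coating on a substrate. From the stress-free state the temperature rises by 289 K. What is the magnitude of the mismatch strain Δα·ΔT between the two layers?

0.0113

Δα = |55.8 − 95.0|×10⁻⁶/K = 39.2×10⁻⁶/K.
Mismatch strain = Δα·ΔT = 39.2×10⁻⁶ × 289.0 = 0.0113.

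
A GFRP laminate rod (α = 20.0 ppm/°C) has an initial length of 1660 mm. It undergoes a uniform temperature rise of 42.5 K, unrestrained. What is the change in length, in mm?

ΔL = α·L₀·ΔT = 20.0×10⁻⁶ × 1660 mm × 42.50 K = 1.41 mm.

1.41 mm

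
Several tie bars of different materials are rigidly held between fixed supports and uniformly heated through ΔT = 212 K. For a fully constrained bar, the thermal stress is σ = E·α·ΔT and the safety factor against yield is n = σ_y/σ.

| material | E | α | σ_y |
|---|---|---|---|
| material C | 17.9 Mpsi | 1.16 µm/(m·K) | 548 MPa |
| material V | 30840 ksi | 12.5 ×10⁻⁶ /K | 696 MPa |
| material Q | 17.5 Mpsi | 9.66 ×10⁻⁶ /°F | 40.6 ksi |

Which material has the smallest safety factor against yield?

material Q

Per material, after unit conversion:
  material C: E = 123.4, α = 1.16, σ_y = 548.0 → σ = 30.4 MPa, n = 18.1
  material V: E = 212.6, α = 12.5, σ_y = 696.0 → σ = 563 MPa, n = 1.24
  material Q: E = 120.7, α = 17.4, σ_y = 279.9 → σ = 445 MPa, n = 0.629
Smallest n: material Q with n = 0.629.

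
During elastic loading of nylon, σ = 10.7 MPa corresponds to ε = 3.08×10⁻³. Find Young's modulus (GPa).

3.47 GPa

E = σ/ε = 10.7 MPa / 3.08×10⁻³ = 3474 MPa = 3.47 GPa.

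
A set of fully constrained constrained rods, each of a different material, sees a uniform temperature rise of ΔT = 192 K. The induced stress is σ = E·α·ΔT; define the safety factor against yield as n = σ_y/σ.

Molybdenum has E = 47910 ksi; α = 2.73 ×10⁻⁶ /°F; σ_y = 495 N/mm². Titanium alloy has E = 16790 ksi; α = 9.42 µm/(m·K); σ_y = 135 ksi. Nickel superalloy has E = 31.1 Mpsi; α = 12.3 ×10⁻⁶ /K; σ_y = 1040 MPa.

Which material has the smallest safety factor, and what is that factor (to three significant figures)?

Per material, after unit conversion:
  molybdenum: E = 330.3, α = 4.91, σ_y = 495.0 → σ = 312 MPa, n = 1.59
  titanium alloy: E = 115.8, α = 9.42, σ_y = 930.8 → σ = 209 MPa, n = 4.45
  nickel superalloy: E = 214.4, α = 12.3, σ_y = 1040 → σ = 506 MPa, n = 2.05
Smallest n: molybdenum with n = 1.59.

molybdenum, n = 1.59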